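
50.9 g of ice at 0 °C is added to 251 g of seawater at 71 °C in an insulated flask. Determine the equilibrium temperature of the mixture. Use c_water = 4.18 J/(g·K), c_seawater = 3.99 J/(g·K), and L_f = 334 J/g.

Let T be the final temperature. ΣQ_i = 0:
latent heat to melt: 50.9·334 = 17001; warm the meltwater: 212.76 T; seawater cools: 251·3.99·(T − 71) = 1001.5(T − 71)
1214.3 T = 71106 − 17001 = 54105
T ≈ 44.56 °C — above 0 °C, consistent with complete melting.

T_f ≈ 44.6 °C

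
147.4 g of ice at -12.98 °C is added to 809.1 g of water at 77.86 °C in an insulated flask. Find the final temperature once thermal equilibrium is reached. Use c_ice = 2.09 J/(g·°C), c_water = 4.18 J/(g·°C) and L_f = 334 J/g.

Setting the total heat transfer to zero:
warm ice to 0 °C: 147.4×2.09×(0 − (-12.98)) = 3998.7
  fusion: m_ice L_f = 147.4×334 = 49232
  meltwater 0→T: 147.4×4.18×T = 616.13 T
  water cools: 809.1×4.18×(T − 77.86) = 3382(T − 77.86)
3998.2 T = 263325 − 53230 = 210095
T ≈ 52.55 °C. Since T > 0 °C, the all-ice-melts assumption holds.

T_f ≈ 52.5 °C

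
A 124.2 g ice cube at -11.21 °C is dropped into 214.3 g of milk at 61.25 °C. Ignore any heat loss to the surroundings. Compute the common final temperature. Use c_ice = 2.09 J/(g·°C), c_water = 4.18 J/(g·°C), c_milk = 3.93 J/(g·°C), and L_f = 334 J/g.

Net heat exchanged in the isolated system is zero:
warm ice to 0 °C: 124.2×2.09×(0 − (-11.21)) = 2909.9; melt ice: 124.2×334 = 41483; meltwater 0→T: 124.2×4.18×T = 519.16 T; milk: 842.2(T − 61.25)
1361.4 T = 51585 − 44393 = 7192
T ≈ 5.28 °C. Since T > 0 °C, the all-ice-melts assumption holds.

T_f ≈ 5.3 °C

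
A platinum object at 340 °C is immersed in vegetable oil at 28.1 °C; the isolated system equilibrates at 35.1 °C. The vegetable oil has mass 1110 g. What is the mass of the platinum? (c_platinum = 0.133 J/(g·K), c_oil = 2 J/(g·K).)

m ≈ 383 g

Setting the total heat transfer to zero:
m×0.133×(35.1 − 340) + 1110×2×(35.1 − 28.1) = 0
-40.55 m = -15540
m = -15540/-40.55 ≈ 383.2 g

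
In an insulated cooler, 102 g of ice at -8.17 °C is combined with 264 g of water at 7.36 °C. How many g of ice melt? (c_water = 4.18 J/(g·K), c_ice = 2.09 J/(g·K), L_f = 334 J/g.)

m_melted ≈ 19.1 g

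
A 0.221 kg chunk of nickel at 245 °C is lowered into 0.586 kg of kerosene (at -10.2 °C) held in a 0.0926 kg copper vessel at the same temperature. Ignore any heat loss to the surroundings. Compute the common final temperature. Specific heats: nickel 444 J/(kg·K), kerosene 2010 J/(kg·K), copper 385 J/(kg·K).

T_f = Σ m_i c_i T_i / Σ m_i c_i:
T_f = (98.12·245 + 1177.9·(-10.2) + 35.65·(-10.2)) / (98.12 + 1177.9 + 35.65)
    = 11663 / 1311.6 ≈ 8.89 °C

T_f ≈ 8.9 °C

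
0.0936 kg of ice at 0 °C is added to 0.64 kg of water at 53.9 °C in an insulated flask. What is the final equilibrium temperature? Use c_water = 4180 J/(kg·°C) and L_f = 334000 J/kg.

T_f ≈ 36.8 °C

Taking heat into each body as positive, Σ m c ΔT = 0:
melt ice: 0.0936·334000 = 31262; warm the meltwater: 391.25 T; water cools: 0.64·4180·(T − 53.9) = 2675.2(T − 53.9)
3066.4 T = 144193 − 31262 = 112931
T ≈ 36.83 °C. Since T > 0 °C, the all-ice-melts assumption holds.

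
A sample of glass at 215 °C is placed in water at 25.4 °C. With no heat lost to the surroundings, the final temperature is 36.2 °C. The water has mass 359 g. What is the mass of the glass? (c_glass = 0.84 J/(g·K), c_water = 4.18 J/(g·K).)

m ≈ 108 g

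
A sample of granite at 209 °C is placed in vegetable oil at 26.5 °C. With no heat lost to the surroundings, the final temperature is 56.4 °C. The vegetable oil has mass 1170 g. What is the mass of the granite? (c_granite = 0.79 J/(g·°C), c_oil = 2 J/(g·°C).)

Taking heat into each body as positive, Σ m c ΔT = 0:
m×0.79×(56.4 − 209) + 1170×2×(56.4 − 26.5) = 0
-120.55 m = -69966
m = -69966/-120.55 ≈ 580.4 g

m ≈ 580 g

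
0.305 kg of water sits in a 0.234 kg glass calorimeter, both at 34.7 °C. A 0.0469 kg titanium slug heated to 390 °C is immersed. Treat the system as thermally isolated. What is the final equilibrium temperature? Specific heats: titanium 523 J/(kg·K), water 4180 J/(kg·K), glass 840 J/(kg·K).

T_f ≈ 40.5 °C

Net heat exchanged in the isolated system is zero:
0.0469*523*(T − 390) + 0.305*4180*(T − 34.7) + 0.234*840*(T − 34.7) = 0
(24.53 + 1274.9 + 196.56) T = 24.53*390 + 1274.9*34.7 + 196.56*34.7
T ≈ 40.53 °C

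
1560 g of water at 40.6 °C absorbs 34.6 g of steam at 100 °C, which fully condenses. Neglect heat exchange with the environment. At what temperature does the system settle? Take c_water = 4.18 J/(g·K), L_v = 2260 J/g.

T_f ≈ 53.6 °C

Conservation of energy gives ΣQ = 0:
steam→water at 100 °C releases m L_v = 34.6·2260 = 78196
  condensate cools 100→T: 34.6·4.18·(T − 100) = 144.63(T − 100)
  original water: 6520.8(T − 40.6)
6665.4 T = 78196 + 14463 + 264744 = 357403
T ≈ 53.62 °C — below 100 °C, confirming all the steam condensed.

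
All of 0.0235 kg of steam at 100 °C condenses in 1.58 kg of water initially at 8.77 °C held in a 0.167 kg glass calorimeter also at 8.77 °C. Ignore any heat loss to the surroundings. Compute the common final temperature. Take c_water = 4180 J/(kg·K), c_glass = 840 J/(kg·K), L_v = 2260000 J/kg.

T_f ≈ 17.8 °C

Energy balance with sensible and latent terms:
condense steam: −0.0235×2260000 = −53110
  condensed water 100 °C→T: 98.23(T − 100)
  water warms: 1.58×4180×(T − 8.77) = 6604.4(T − 8.77)
  cup: 140.28(T − 8.77)
6842.9 T = 53110 + 9823 + 59151 = 122084
T ≈ 17.84 °C — below 100 °C, confirming all the steam condensed.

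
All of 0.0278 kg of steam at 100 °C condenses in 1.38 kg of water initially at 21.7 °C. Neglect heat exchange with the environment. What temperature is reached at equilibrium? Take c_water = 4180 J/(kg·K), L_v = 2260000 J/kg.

Net heat exchanged in the isolated system is zero:
steam→water at 100 °C releases m L_v = 0.0278·2260000 = 62828
  condensed water 100 °C→T: 116.2(T − 100)
  water warms: 1.38·4180·(T − 21.7) = 5768.4(T − 21.7)
5884.6 T = 62828 + 11620 + 125174 = 199623
T ≈ 33.92 °C — below 100 °C, confirming all the steam condensed.

T_f ≈ 33.9 °C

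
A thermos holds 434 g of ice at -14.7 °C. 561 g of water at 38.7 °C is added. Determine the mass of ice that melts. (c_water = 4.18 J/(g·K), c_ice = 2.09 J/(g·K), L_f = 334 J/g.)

m_melted ≈ 232 g

Cooling the water to 0 °C releases 561·4.18·38.7 = 90751 J.
Of that, 434·2.09·14.7 = 13334 J goes to bring the ice to 0 °C, leaving 77417 J.
Melting all 434 g of ice would need 434·334 = 144956 J.
That's not enough to melt it all — equilibrium is at 0 °C with ice remaining.
m_melted·334 = 77417  ⇒  m_melted ≈ 231.8 g.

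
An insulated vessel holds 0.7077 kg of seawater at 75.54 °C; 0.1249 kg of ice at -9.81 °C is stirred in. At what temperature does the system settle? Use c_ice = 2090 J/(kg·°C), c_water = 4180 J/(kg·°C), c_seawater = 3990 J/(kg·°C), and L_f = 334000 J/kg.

Sum of m c ΔT and latent-heat terms is zero:
warm ice to 0 °C: 0.1249×2090×(0 − (-9.81)) = 2560.8; latent heat to melt: 0.1249×334000 = 41717; warm the meltwater: 522.08 T; seawater cools: 0.7077×3990×(T − 75.54) = 2823.7(T − 75.54)
3345.8 T = 213304 − 44277 = 169027
T ≈ 50.52 °C. Since T > 0 °C, the all-ice-melts assumption holds.

T_f ≈ 50.5 °C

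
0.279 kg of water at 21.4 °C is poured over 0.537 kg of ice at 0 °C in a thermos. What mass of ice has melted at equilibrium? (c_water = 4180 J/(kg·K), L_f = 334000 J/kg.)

m_melted ≈ 0.0747 kg

Heat available from the water dropping to 0 °C: 0.279·4180·21.4 = 24957 J.
Fully melting the ice requires m_ice L_f = 0.537·334000 = 179358 J.
That's not enough to melt it all — equilibrium is at 0 °C with ice remaining.
m_melted·334000 = 24957  ⇒  m_melted ≈ 0.07472 kg.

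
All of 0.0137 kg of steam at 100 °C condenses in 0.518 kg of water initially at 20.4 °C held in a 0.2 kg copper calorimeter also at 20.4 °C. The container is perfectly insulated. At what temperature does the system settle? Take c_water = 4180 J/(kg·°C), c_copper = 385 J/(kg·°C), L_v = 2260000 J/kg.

Sum of m c ΔT and latent-heat terms is zero:
condense steam: −0.0137·2260000 = −30962
  condensed water 100 °C→T: 57.27(T − 100)
  original water: 2165.2(T − 20.4)
  copper cup: 0.2·385·(T − 20.4) = 77(T − 20.4)
2299.5 T = 30962 + 5726.6 + 45742 = 82430
T ≈ 35.85 °C — below 100 °C, confirming all the steam condensed.

T_f ≈ 35.8 °C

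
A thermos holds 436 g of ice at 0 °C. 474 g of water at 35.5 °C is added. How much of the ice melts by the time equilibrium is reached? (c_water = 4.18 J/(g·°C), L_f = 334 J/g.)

m_melted ≈ 211 g

Cooling the water to 0 °C releases 474×4.18×35.5 = 70337 J.
To melt every bit of ice: 436×334 = 145624 J.
That's not enough to melt it all — equilibrium is at 0 °C with ice remaining.
Mass melted = 70337/334 ≈ 210.6 g.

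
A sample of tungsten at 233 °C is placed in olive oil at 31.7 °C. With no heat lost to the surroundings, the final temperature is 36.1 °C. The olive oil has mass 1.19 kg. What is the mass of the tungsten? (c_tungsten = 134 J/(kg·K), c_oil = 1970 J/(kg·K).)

m ≈ 0.391 kg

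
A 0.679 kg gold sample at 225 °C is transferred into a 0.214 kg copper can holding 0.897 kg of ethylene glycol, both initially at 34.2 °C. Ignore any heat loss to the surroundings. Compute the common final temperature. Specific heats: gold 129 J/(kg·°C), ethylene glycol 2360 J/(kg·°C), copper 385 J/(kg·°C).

T_f ≈ 41.5 °C

Taking heat into each body as positive, Σ m c ΔT = 0:
0.679×129×(T − 225) + 0.897×2360×(T − 34.2) + 0.214×385×(T − 34.2) = 0
87.59(T − 225) + 2116.9(T − 34.2) + 82.39(T − 34.2) = 0
(87.59 + 2116.9 + 82.39) T = 87.59×225 + 2116.9×34.2 + 82.39×34.2
T ≈ 41.51 °C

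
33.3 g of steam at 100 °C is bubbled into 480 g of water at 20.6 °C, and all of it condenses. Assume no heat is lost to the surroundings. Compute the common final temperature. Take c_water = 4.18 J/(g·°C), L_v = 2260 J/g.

Taking heat into each body as positive, Σ m c ΔT = 0:
condense steam: −33.3×2260 = −75258
  condensate cools 100→T: 33.3×4.18×(T − 100) = 139.19(T − 100)
  original water: 2006.4(T − 20.6)
2145.6 T = 75258 + 13919 + 41332 = 130509
T ≈ 60.83 °C (< 100 °C, so full condensation is consistent).

T_f ≈ 60.8 °C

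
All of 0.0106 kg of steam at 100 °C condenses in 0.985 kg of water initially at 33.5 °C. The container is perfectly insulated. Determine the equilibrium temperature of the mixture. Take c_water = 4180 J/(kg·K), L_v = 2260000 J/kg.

Energy conservation, ΣQ = 0:
latent heat released on condensation: 0.0106·2260000 = 23956
  condensed water 100 °C→T: 44.31(T − 100)
  original water: 4117.3(T − 33.5)
4161.6 T = 23956 + 4430.8 + 137930 = 166316
T ≈ 39.96 °C — below 100 °C, confirming all the steam condensed.

T_f ≈ 40.0 °C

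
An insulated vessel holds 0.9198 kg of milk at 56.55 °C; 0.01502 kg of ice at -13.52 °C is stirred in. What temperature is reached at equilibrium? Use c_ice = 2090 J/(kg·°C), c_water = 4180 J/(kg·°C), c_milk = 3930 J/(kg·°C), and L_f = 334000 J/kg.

T_f ≈ 54.1 °C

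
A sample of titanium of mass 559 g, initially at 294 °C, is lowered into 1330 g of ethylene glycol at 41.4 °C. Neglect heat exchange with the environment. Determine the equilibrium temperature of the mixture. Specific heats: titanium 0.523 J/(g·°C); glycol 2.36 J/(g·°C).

With ΣQ=0 the equilibrium temperature is the m·c-weighted mean:
T_f = (292.36·294 + 3138.8·41.4) / (292.36 + 3138.8)
    = 215899 / 3431.2 ≈ 62.92 °C

T_f ≈ 62.9 °C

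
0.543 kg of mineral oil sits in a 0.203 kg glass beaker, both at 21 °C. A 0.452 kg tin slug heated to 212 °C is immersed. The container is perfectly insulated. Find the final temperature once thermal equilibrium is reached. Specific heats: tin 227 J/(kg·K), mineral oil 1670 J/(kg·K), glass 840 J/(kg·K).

T_f ≈ 37.6 °C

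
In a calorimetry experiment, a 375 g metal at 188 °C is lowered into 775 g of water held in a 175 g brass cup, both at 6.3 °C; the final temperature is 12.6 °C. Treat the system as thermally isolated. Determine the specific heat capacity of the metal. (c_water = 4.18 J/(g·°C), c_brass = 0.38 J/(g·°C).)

c ≈ 0.317 J/(g·°C)

Let T be the final temperature. ΣQ_i = 0:
375×c×(12.6 − 188) + 775×4.18×(12.6 − 6.3) + 175×0.38×(12.6 − 6.3) = 0
-65775 c = -20828
c = -20828/-65775 ≈ 0.3167 J/(g·°C)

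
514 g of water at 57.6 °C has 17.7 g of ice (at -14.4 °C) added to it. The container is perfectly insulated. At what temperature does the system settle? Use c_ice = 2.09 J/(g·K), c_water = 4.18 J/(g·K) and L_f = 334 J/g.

T_f ≈ 52.8 °C

Energy conservation, ΣQ = 0:
warm ice to 0 °C: 17.7·2.09·(0 − (-14.4)) = 532.7
  fusion: m_ice L_f = 17.7·334 = 5911.8
  meltwater 0→T: 17.7·4.18·T = 73.99 T
  water cools: 514·4.18·(T − 57.6) = 2148.5(T − 57.6)
2222.5 T = 123755 − 6444.5 = 117310
T ≈ 52.78 °C. Since T > 0 °C, the all-ice-melts assumption holds.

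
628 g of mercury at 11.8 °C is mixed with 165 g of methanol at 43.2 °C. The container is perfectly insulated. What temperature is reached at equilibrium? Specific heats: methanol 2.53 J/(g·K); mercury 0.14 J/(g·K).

With ΣQ=0 the equilibrium temperature is the m·c-weighted mean:
T_f = (417.45·43.2 + 87.92·11.8) / (417.45 + 87.92)
    = 19071 / 505.37 ≈ 37.74 °C

T_f ≈ 37.7 °C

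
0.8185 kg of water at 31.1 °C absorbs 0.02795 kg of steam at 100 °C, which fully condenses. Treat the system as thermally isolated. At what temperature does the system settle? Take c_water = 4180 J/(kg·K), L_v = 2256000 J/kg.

T_f ≈ 51.2 °C

Sum of m c ΔT and latent-heat terms is zero:
steam→water at 100 °C releases m L_v = 0.02795×2256000 = 63055
  condensed water 100 °C→T: 116.83(T − 100)
  original water: 3421.3(T − 31.1)
3538.2 T = 63055 + 11683 + 106403 = 181142
T ≈ 51.20 °C, under the boiling point, so the assumption holds.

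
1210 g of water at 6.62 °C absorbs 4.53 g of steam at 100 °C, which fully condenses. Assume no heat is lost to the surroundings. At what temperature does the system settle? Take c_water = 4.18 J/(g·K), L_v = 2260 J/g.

T_f ≈ 9.0 °C

Conservation of energy gives ΣQ = 0:
latent heat released on condensation: 4.53·2260 = 10238; condensed water 100 °C→T: 18.94(T − 100); water warms: 1210·4.18·(T − 6.62) = 5057.8(T − 6.62)
5076.7 T = 10238 + 1893.5 + 33483 = 45614
T ≈ 8.98 °C, under the boiling point, so the assumption holds.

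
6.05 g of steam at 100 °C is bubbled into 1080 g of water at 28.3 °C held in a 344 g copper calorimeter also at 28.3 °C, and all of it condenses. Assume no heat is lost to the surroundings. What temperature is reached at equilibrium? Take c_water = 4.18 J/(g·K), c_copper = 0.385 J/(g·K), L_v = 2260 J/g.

Energy balance with sensible and latent terms:
steam→water at 100 °C releases m L_v = 6.05·2260 = 13673; condensed water 100 °C→T: 25.29(T − 100); original water: 4514.4(T − 28.3); copper cup: 344·0.385·(T − 28.3) = 132.44(T − 28.3)
4672.1 T = 13673 + 2528.9 + 131506 = 147707
T ≈ 31.61 °C — below 100 °C, confirming all the steam condensed.

T_f ≈ 31.6 °C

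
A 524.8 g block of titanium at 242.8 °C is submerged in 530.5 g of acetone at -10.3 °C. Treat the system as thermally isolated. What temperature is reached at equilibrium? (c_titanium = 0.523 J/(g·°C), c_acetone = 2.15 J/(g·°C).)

T_f ≈ 38.8 °C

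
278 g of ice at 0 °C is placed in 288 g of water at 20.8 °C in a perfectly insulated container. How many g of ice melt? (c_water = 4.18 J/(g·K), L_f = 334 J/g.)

m_melted ≈ 75 g

Heat available from the water dropping to 0 °C: 288×4.18×20.8 = 25040 J.
Melting all 278 g of ice would need 278×334 = 92852 J.
Since 25040 < 92852 J, not all the ice melts; equilibrium is at 0 °C.
m_melted×334 = 25040  ⇒  m_melted ≈ 74.97 g.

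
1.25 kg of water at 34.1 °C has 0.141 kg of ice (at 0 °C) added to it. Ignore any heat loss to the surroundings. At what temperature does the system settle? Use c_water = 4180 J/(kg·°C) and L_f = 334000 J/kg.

T_f ≈ 22.5 °C

Setting the total heat transfer to zero:
melt ice: 0.141·334000 = 47094; warm the meltwater: 589.38 T; water cools: 1.25·4180·(T − 34.1) = 5225(T − 34.1)
5814.4 T = 178172 − 47094 = 131078
T ≈ 22.54 °C — above 0 °C, consistent with complete melting.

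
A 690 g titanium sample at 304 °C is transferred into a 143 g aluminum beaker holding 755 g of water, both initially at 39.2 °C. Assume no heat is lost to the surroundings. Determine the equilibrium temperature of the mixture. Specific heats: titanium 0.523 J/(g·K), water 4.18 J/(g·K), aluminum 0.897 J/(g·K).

T_f ≈ 65.4 °C

With ΣQ=0 the equilibrium temperature is the m·c-weighted mean:
T_f = (360.87*304 + 3155.9*39.2 + 128.27*39.2) / (360.87 + 3155.9 + 128.27)
    = 238444 / 3645 ≈ 65.42 °C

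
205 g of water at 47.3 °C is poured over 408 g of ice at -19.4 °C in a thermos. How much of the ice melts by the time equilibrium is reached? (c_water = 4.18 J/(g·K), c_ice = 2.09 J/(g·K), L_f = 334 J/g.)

Cooling the water to 0 °C releases 205×4.18×47.3 = 40531 J.
Of that, 408×2.09×19.4 = 16543 J goes to bring the ice to 0 °C, leaving 23989 J.
Melting all 408 g of ice would need 408×334 = 136272 J.
Since 23989 < 136272 J, not all the ice melts; equilibrium is at 0 °C.
m_melt = 23989 / L_f = 71.82 g.

m_melted ≈ 71.8 g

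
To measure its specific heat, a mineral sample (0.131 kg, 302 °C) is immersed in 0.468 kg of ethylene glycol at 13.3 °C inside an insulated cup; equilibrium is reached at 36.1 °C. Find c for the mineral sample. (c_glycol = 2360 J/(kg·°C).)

c ≈ 723 J/(kg·°C)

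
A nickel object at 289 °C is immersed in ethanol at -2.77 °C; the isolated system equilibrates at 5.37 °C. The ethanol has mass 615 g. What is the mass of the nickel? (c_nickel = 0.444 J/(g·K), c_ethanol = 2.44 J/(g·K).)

m ≈ 97 g

Heat lost by the nickel = heat gained by the ethanol:
m·0.444·(289 − 5.37) = 615·2.44·(5.37 − (-2.77))
125.93 m = 12215  ⇒  m ≈ 97 g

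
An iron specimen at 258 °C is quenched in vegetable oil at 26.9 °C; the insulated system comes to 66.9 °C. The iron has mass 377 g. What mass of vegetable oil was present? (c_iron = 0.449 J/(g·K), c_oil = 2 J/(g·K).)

Net heat exchanged in the isolated system is zero:
377×0.449×(66.9 − 258) + m×2×(66.9 − 26.9) = 0
80 m = 32348
m = 32348/80 ≈ 404.4 g

m ≈ 404 g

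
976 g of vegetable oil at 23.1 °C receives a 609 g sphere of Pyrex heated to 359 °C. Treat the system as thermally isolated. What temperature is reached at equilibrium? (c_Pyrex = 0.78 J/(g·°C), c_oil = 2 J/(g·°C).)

T_f ≈ 88.8 °C

|Q_Pyrex| = |Q_oil|:
609*0.78*(359 − T) = 976*2*(T − 23.1)
475.02(359 − T) = 1952(T − 23.1)
2427 T = 215623  ⇒  T ≈ 88.84 °C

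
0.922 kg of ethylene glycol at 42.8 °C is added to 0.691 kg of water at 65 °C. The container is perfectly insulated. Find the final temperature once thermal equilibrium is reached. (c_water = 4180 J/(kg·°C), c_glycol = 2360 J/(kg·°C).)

T_f ≈ 55.5 °C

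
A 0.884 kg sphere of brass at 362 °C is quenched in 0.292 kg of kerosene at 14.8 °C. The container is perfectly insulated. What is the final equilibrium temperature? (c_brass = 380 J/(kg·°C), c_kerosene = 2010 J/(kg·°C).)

T_f ≈ 141.2 °C

Conservation of energy gives ΣQ = 0:
0.884×380×(T − 362) + 0.292×2010×(T − 14.8) = 0
335.92(T − 362) + 586.92(T − 14.8) = 0
922.84 T = 130289
T ≈ 141.18 °C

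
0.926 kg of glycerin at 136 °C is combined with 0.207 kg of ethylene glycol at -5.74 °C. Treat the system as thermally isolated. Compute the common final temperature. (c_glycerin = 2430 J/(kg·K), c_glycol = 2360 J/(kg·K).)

Conservation of energy gives ΣQ = 0:
0.926·2430·(T − 136) + 0.207·2360·(T − (-5.74)) = 0
2250.2(T − 136) + 488.52(T − (-5.74)) = 0
(2250.2 + 488.52) T = 2250.2·136 + 488.52·(-5.74)
T ≈ 110.72 °C

T_f ≈ 110.7 °C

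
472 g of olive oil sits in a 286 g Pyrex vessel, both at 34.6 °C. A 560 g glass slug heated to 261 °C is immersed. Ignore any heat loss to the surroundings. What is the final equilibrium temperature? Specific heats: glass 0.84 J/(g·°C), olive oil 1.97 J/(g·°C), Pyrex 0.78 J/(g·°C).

T_f ≈ 100.2 °C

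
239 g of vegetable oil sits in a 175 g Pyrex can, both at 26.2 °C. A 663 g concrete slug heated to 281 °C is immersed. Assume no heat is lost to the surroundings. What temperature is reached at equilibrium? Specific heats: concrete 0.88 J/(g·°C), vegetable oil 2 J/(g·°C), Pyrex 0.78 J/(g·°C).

T_f ≈ 150.3 °C

With ΣQ=0 the equilibrium temperature is the m·c-weighted mean:
T_f = (583.44*281 + 478*26.2 + 136.5*26.2) / (583.44 + 478 + 136.5)
    = 180047 / 1197.9 ≈ 150.30 °C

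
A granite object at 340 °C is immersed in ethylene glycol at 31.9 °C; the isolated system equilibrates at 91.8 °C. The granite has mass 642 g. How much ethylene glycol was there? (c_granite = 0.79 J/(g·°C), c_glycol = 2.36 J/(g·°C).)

Setting the total heat transfer to zero:
642×0.79×(91.8 − 340) + m×2.36×(91.8 − 31.9) = 0
141.36 m = 125882
m = 125882/141.36 ≈ 890.5 g

m ≈ 890 g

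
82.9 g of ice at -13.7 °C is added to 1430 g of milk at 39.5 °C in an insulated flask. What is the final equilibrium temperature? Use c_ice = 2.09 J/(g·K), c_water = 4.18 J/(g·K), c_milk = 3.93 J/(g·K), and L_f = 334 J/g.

T_f ≈ 32.2 °C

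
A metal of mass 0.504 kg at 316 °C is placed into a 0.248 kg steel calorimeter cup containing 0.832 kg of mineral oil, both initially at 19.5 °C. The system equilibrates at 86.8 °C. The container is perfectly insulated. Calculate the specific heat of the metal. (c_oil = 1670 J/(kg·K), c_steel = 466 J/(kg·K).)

c ≈ 877 J/(kg·K)

Setting the total heat transfer to zero:
0.504·c·(86.8 − 316) + 0.832·1670·(86.8 − 19.5) + 0.248·466·(86.8 − 19.5) = 0
-115.52 c = -101287
c = -101287/-115.52 ≈ 876.8 J/(kg·K)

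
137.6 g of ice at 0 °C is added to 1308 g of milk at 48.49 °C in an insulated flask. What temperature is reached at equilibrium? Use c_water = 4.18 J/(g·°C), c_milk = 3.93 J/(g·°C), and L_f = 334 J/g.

Sum of m c ΔT and latent-heat terms is zero:
fusion: m_ice L_f = 137.6×334 = 45958
  meltwater 0→T: 137.6×4.18×T = 575.17 T
  milk: 5140.4(T − 48.49)
5715.6 T = 249260 − 45958 = 203302
T ≈ 35.57 °C — above 0 °C, consistent with complete melting.

T_f ≈ 35.6 °C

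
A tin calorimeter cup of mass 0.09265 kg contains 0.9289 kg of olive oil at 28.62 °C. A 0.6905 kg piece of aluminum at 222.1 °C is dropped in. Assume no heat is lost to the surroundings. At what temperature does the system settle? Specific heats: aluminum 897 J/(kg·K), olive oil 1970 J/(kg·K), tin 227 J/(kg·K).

T_f ≈ 77.1 °C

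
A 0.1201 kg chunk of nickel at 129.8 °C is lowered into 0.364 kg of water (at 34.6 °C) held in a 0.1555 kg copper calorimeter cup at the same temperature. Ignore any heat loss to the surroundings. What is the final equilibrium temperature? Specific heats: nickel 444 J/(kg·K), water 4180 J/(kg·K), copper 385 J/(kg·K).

T_f ≈ 37.7 °C

Conservation of energy gives ΣQ = 0:
0.1201×444×(T − 129.8) + 0.364×4180×(T − 34.6) + 0.1555×385×(T − 34.6) = 0
(53.32 + 1521.5 + 59.87) T = 53.32×129.8 + 1521.5×34.6 + 59.87×34.6
T = 61638/1634.7 ≈ 37.71 °C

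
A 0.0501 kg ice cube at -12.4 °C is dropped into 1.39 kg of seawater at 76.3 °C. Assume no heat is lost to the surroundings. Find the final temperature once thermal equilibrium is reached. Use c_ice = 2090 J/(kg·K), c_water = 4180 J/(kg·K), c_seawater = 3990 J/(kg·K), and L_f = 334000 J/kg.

T_f ≈ 70.4 °C

Heat gained plus heat lost sum to zero:
ice -12.4→0 °C: 0.0501×2090×12.4 = 1298.4; latent heat to melt: 0.0501×334000 = 16733; meltwater 0→T: 0.0501×4180×T = 209.42 T; seawater cools: 1.39×3990×(T − 76.3) = 5546.1(T − 76.3)
5755.5 T = 423167 − 18032 = 405136
T ≈ 70.39 °C (positive, so assuming full melt was valid).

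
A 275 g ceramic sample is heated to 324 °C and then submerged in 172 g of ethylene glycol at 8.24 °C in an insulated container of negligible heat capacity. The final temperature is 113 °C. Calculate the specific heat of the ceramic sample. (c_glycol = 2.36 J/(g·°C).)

Heat lost by the ceramic sample = heat gained by the glycol:
275·c·(324 − 113) = 172·2.36·(113 − 8.24)
58025 c = 42524  ⇒  c ≈ 0.7329 J/(g·°C)

c ≈ 0.733 J/(g·°C)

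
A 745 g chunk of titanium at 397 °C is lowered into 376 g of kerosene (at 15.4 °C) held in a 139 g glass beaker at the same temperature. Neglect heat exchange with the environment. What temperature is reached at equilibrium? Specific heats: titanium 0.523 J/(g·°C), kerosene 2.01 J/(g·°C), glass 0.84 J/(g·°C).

With ΣQ=0 the equilibrium temperature is the m·c-weighted mean:
T_f = (389.63*397 + 755.76*15.4 + 116.76*15.4) / (389.63 + 755.76 + 116.76)
    = 168122 / 1262.2 ≈ 133.20 °C

T_f ≈ 133.2 °C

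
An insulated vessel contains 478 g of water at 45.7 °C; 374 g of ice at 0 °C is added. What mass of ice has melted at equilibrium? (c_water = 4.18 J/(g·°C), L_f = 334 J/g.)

m_melted ≈ 273 g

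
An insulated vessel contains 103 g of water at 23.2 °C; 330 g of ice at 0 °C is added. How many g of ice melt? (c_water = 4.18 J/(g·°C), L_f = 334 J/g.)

m_melted ≈ 29.9 g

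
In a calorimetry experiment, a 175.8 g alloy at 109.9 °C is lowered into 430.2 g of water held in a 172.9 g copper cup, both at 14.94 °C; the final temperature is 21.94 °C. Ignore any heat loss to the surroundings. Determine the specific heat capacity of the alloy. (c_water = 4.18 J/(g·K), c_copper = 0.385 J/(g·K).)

Setting the total heat transfer to zero:
175.8×c×(21.94 − 109.9) + 430.2×4.18×(21.94 − 14.94) + 172.9×0.385×(21.94 − 14.94) = 0
-15463 c = -13054
c = -13054/-15463 ≈ 0.8442 J/(g·K)

c ≈ 0.844 J/(g·K)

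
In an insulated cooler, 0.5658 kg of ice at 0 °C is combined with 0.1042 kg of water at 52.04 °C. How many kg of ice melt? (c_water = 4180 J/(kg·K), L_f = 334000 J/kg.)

Water can give up m c ΔT = 0.1042×4180×52.04 = 22666 J before reaching 0 °C.
Melting all 0.5658 kg of ice would need 0.5658×334000 = 188977 J.
That's not enough to melt it all — equilibrium is at 0 °C with ice remaining.
m_melt = 22666 / L_f = 0.06786 kg.

m_melted ≈ 0.0679 kg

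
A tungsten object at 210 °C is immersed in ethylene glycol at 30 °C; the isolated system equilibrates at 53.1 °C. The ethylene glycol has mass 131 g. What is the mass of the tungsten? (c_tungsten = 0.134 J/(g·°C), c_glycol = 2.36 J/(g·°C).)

Heat lost by the tungsten = heat gained by the glycol:
m·0.134·(210 − 53.1) = 131·2.36·(53.1 − 30)
21.02 m = 7141.6  ⇒  m ≈ 339.7 g

m ≈ 340 g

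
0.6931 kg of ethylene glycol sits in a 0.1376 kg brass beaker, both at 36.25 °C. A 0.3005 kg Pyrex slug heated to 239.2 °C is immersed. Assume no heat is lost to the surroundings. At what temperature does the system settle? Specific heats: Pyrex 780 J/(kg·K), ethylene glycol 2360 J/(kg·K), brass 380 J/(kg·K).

T_f ≈ 61.0 °C

Energy conservation, ΣQ = 0:
0.3005*780*(T − 239.2) + 0.6931*2360*(T − 36.25) + 0.1376*380*(T − 36.25) = 0
234.39(T − 239.2) + 1635.7(T − 36.25) + 52.29(T − 36.25) = 0
1922.4 T = 117256
T = 117256 / 1922.4 = 61 °C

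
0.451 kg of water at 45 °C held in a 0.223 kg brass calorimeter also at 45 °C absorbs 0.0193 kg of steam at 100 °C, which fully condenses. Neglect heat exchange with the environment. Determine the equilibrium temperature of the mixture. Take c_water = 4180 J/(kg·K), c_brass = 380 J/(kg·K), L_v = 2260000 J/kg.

Energy balance with sensible and latent terms:
steam→water at 100 °C releases m L_v = 0.0193×2260000 = 43618; condensed water 100 °C→T: 80.67(T − 100); original water: 1885.2(T − 45); cup: 84.74(T − 45)
2050.6 T = 43618 + 8067.4 + 88646 = 140332
T ≈ 68.43 °C (< 100 °C, so full condensation is consistent).

T_f ≈ 68.4 °C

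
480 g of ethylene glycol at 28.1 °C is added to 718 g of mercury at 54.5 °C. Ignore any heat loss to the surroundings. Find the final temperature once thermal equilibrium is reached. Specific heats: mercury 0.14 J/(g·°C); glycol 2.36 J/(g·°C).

T_f ≈ 30.3 °C

T_f is the heat-capacity-weighted average of the initial temperatures:
T_f = (100.52·54.5 + 1132.8·28.1) / (100.52 + 1132.8)
    = 37310 / 1233.3 ≈ 30.25 °C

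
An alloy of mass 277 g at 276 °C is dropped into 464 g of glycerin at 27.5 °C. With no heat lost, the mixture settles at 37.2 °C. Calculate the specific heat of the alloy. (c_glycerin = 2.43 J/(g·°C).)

c ≈ 0.165 J/(g·°C)

Taking heat into each body as positive, Σ m c ΔT = 0:
277·c·(37.2 − 276) + 464·2.43·(37.2 − 27.5) = 0
-66148 c = -10937
c = -10937/-66148 ≈ 0.1653 J/(g·°C)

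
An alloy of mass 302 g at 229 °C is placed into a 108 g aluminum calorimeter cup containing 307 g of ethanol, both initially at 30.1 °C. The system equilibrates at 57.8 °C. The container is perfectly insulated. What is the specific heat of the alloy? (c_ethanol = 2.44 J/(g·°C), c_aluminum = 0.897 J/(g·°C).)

Taking heat into each body as positive, Σ m c ΔT = 0:
302·c·(57.8 − 229) + 307·2.44·(57.8 − 30.1) + 108·0.897·(57.8 − 30.1) = 0
-51702 c = -23433
c = -23433/-51702 ≈ 0.4532 J/(g·°C)

c ≈ 0.453 J/(g·°C)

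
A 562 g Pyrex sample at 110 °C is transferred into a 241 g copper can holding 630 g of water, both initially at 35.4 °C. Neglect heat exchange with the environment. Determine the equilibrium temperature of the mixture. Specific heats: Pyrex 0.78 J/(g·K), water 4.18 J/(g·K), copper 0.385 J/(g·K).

T_f ≈ 45.7 °C

Conservation of energy gives ΣQ = 0:
562·0.78·(T − 110) + 630·4.18·(T − 35.4) + 241·0.385·(T − 35.4) = 0
(438.36 + 2633.4 + 92.78) T = 438.36·110 + 2633.4·35.4 + 92.78·35.4
T = 144727/3164.5 ≈ 45.73 °C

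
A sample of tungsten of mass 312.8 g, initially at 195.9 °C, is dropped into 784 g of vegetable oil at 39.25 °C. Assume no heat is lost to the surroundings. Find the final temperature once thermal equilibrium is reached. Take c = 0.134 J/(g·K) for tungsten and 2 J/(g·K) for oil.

T_f ≈ 43.3 °C

Heat lost by the tungsten equals heat gained by the oil:
312.8*0.134*(195.9 − T) = 784*2*(T − 39.25)
41.92(195.9 − T) = 1568(T − 39.25)
1609.9 T = 69755  ⇒  T ≈ 43.33 °C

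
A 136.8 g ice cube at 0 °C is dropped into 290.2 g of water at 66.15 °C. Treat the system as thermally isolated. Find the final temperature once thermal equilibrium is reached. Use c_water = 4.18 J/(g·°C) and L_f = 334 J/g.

Energy balance with sensible and latent terms:
melt ice: 136.8×334 = 45691
  warm the meltwater: 571.82 T
  water cools: 290.2×4.18×(T − 66.15) = 1213(T − 66.15)
1784.9 T = 80242 − 45691 = 34551
T ≈ 19.36 °C (positive, so assuming full melt was valid).

T_f ≈ 19.4 °C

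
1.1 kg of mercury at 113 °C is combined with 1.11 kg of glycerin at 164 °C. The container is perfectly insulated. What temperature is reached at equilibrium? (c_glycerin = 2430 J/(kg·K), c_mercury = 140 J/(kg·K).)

T_f ≈ 161.2 °C

Heat gained plus heat lost sum to zero:
1.11×2430×(T − 164) + 1.1×140×(T − 113) = 0
2697.3(T − 164) + 154(T − 113) = 0
(2697.3 + 154) T = 2697.3×164 + 154×113
T = 459759/2851.3 ≈ 161.25 °C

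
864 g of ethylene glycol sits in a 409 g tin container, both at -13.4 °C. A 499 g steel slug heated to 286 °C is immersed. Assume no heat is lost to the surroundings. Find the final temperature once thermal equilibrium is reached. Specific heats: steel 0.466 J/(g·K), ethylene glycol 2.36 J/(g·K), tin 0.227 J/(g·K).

Energy conservation, ΣQ = 0:
499*0.466*(T − 286) + 864*2.36*(T − (-13.4)) + 409*0.227*(T − (-13.4)) = 0
232.53(T − 286) + 2039(T − (-13.4)) + 92.84(T − (-13.4)) = 0
(232.53 + 2039 + 92.84) T = 232.53*286 + 2039*(-13.4) + 92.84*(-13.4)
T = 37937/2364.4 ≈ 16.05 °C

T_f ≈ 16.0 °C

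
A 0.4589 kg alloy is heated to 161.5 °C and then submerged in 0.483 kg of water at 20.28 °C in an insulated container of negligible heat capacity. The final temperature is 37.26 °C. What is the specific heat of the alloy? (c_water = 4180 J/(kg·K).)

Let T be the final temperature. ΣQ_i = 0:
0.4589×c×(37.26 − 161.5) + 0.483×4180×(37.26 − 20.28) = 0
-57.01 c = -34282
c = -34282/-57.01 ≈ 601.3 J/(kg·K)

c ≈ 601 J/(kg·K)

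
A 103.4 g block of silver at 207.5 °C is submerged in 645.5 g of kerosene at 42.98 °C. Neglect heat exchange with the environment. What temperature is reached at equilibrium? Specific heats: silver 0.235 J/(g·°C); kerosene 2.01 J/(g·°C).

T_f ≈ 46.0 °C

Taking heat into each body as positive, Σ m c ΔT = 0:
103.4·0.235·(T − 207.5) + 645.5·2.01·(T − 42.98) = 0
24.3(T − 207.5) + 1297.5(T − 42.98) = 0
1321.8 T = 60807
T = 60807 / 1321.8 = 46 °C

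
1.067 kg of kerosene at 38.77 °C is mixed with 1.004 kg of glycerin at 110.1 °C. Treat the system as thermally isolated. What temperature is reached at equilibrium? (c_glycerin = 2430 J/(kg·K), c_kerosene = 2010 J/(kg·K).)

T_f ≈ 76.7 °C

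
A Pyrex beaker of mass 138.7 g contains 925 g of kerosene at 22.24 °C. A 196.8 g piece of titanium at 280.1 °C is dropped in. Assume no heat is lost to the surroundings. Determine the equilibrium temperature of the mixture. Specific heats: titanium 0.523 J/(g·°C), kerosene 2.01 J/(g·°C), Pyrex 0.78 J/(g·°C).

T_f ≈ 35.1 °C

Taking heat into each body as positive, Σ m c ΔT = 0:
196.8·0.523·(T − 280.1) + 925·2.01·(T − 22.24) + 138.7·0.78·(T − 22.24) = 0
2070.4 T = 72585
T ≈ 35.06 °C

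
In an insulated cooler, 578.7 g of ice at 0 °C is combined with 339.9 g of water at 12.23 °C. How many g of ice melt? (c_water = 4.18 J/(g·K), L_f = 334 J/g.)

m_melted ≈ 52 g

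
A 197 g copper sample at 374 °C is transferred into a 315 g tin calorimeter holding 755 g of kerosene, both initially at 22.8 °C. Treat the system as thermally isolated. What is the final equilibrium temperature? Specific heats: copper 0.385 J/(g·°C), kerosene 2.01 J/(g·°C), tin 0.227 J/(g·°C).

Net heat exchanged in the isolated system is zero:
197*0.385*(T − 374) + 755*2.01*(T − 22.8) + 315*0.227*(T − 22.8) = 0
(75.84 + 1517.5 + 71.5) T = 75.84*374 + 1517.5*22.8 + 71.5*22.8
T ≈ 38.80 °C

T_f ≈ 38.8 °C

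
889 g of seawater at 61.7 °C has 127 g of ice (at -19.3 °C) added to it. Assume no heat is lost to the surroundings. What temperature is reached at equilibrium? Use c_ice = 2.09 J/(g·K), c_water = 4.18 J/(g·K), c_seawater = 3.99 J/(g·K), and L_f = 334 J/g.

Let T be the final temperature. ΣQ_i = 0:
warm ice to 0 °C: 127·2.09·(0 − (-19.3)) = 5122.8
  latent heat to melt: 127·334 = 42418
  warm the meltwater: 530.86 T
  seawater: 3547.1(T − 61.7)
4078 T = 218857 − 47541 = 171316
T ≈ 42.01 °C — above 0 °C, consistent with complete melting.

T_f ≈ 42.0 °C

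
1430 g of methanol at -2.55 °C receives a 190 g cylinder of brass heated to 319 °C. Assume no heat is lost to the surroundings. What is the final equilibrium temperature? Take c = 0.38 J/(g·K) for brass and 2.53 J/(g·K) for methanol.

T_f ≈ 3.7 °C

Net heat exchanged in the isolated system is zero:
190*0.38*(T − 319) + 1430*2.53*(T − (-2.55)) = 0
72.2(T − 319) + 3617.9(T − (-2.55)) = 0
3690.1 T = 13806
T = 13806 / 3690.1 = 3.74 °C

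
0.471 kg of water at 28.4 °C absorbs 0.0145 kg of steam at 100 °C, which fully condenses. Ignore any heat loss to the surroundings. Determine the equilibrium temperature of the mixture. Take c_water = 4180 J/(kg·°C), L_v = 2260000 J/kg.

Let T be the final temperature. ΣQ_i = 0:
condense steam: −0.0145×2260000 = −32770
  condensate cools 100→T: 0.0145×4180×(T − 100) = 60.61(T − 100)
  original water: 1968.8(T − 28.4)
2029.4 T = 32770 + 6061 + 55913 = 94744
T ≈ 46.69 °C, under the boiling point, so the assumption holds.

T_f ≈ 46.7 °C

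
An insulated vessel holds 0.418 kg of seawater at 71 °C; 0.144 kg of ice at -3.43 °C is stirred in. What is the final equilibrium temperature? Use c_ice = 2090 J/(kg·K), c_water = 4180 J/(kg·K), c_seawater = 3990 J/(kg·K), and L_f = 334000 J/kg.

T_f ≈ 30.5 °C

Taking heat into each body as positive, Σ m c ΔT = 0:
ice -3.43→0 °C: 0.144×2090×3.43 = 1032.3
  latent heat to melt: 0.144×334000 = 48096
  warm the meltwater: 601.92 T
  seawater: 1667.8(T − 71)
2269.7 T = 118415 − 49128 = 69287
T ≈ 30.53 °C. Since T > 0 °C, the all-ice-melts assumption holds.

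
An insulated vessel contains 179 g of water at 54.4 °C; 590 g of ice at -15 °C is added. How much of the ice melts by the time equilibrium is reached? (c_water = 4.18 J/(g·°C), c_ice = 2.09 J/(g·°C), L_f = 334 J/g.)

Heat available from the water dropping to 0 °C: 179·4.18·54.4 = 40703 J.
Of that, 590·2.09·15 = 18496 J goes to bring the ice to 0 °C, leaving 22207 J.
Fully melting the ice requires m_ice L_f = 590·334 = 197060 J.
Since 22207 < 197060 J, not all the ice melts; equilibrium is at 0 °C.
m_melt = 22207 / L_f = 66.49 g.

m_melted ≈ 66.5 g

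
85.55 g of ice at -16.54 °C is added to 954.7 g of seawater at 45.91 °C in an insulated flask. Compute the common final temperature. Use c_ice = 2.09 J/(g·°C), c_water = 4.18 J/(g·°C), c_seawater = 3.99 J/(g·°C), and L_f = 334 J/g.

Taking heat into each body as positive, Σ m c ΔT = 0:
ice -16.54→0 °C: 85.55×2.09×16.54 = 2957.3; melt ice: 85.55×334 = 28574; warm the meltwater: 357.6 T; seawater cools: 954.7×3.99×(T − 45.91) = 3809.3(T − 45.91)
4166.9 T = 174883 − 31531 = 143352
T ≈ 34.40 °C (positive, so assuming full melt was valid).

T_f ≈ 34.4 °C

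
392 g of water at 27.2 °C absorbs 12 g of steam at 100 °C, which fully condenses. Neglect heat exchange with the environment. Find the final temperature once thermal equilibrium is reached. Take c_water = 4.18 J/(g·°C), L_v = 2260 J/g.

T_f ≈ 45.4 °C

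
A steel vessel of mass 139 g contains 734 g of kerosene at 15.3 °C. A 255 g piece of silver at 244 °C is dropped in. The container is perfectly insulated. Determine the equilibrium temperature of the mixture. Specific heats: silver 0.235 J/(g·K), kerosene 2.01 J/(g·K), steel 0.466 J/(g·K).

T_f is the heat-capacity-weighted average of the initial temperatures:
T_f = (59.92·244 + 1475.3·15.3 + 64.77·15.3) / (59.92 + 1475.3 + 64.77)
    = 38185 / 1600 ≈ 23.87 °C

T_f ≈ 23.9 °C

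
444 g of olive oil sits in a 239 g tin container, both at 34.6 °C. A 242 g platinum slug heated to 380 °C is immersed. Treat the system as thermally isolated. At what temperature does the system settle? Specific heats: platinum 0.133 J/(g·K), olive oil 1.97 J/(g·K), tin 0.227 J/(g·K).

T_f ≈ 46.2 °C

Net heat exchanged in the isolated system is zero:
242×0.133×(T − 380) + 444×1.97×(T − 34.6) + 239×0.227×(T − 34.6) = 0
32.19(T − 380) + 874.68(T − 34.6) + 54.25(T − 34.6) = 0
(32.19 + 874.68 + 54.25) T = 32.19×380 + 874.68×34.6 + 54.25×34.6
T = 44372 / 961.12 = 46.2 °C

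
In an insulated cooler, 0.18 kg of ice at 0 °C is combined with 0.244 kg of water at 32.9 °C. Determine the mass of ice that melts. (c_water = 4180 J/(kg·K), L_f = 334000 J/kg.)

m_melted ≈ 0.1 kg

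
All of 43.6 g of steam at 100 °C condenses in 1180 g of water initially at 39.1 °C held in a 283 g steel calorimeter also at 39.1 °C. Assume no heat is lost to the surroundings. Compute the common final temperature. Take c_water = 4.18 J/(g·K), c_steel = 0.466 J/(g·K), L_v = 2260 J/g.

T_f ≈ 60.0 °C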